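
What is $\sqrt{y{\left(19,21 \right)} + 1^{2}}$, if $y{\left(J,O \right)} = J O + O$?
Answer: $\sqrt{421} \approx 20.518$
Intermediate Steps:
$y{\left(J,O \right)} = O + J O$
$\sqrt{y{\left(19,21 \right)} + 1^{2}} = \sqrt{21 \left(1 + 19\right) + 1^{2}} = \sqrt{21 \cdot 20 + 1} = \sqrt{420 + 1} = \sqrt{421}$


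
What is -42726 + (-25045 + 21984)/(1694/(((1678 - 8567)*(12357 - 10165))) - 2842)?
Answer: -916794750174386/21458078495 ≈ -42725.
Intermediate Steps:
-42726 + (-25045 + 21984)/(1694/(((1678 - 8567)*(12357 - 10165))) - 2842) = -42726 - 3061/(1694/((-6889*2192)) - 2842) = -42726 - 3061/(1694/(-15100688) - 2842) = -42726 - 3061/(1694*(-1/15100688) - 2842) = -42726 - 3061/(-847/7550344 - 2842) = -42726 - 3061/(-21458078495/7550344) = -42726 - 3061*(-7550344/21458078495) = -42726 + 23111602984/21458078495 = -916794750174386/21458078495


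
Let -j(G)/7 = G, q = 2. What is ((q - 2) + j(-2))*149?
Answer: 2086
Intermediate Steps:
j(G) = -7*G
((q - 2) + j(-2))*149 = ((2 - 2) - 7*(-2))*149 = (0 + 14)*149 = 14*149 = 2086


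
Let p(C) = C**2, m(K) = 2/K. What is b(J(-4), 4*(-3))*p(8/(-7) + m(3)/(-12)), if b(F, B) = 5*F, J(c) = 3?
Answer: 114005/5292 ≈ 21.543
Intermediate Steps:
b(J(-4), 4*(-3))*p(8/(-7) + m(3)/(-12)) = (5*3)*(8/(-7) + (2/3)/(-12))**2 = 15*(8*(-1/7) + (2*(1/3))*(-1/12))**2 = 15*(-8/7 + (2/3)*(-1/12))**2 = 15*(-8/7 - 1/18)**2 = 15*(-151/126)**2 = 15*(22801/15876) = 114005/5292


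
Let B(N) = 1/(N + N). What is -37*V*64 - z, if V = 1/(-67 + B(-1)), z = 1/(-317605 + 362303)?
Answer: 211689593/6034230 ≈ 35.081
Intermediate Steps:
B(N) = 1/(2*N)
z = 1/44698 ≈ 2.2372e-5
V = -2/135 (V = 1/(-67 + (1/2)/(-1)) = 1/(-67 + (1/2)*(-1)) = 1/(-67 - 1/2) = 1/(-135/2) = -2/135 ≈ -0.014815)
-37*V*64 - z = -37*(-2/135)*64 - 1*1/44698 = (74/135)*64 - 1/44698 = 4736/135 - 1/44698 = 211689593/6034230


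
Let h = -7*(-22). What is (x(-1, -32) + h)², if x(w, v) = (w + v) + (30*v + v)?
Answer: 758641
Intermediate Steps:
x(w, v) = w + 32*v (x(w, v) = (v + w) + 31*v = w + 32*v)
h = 154
(x(-1, -32) + h)² = ((-1 + 32*(-32)) + 154)² = ((-1 - 1024) + 154)² = (-1025 + 154)² = (-871)² = 758641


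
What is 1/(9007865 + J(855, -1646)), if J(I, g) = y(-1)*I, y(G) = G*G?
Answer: 1/9008720 ≈ 1.1100e-7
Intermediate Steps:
y(G) = G**2
J(I, g) = I (J(I, g) = (-1)**2*I = 1*I = I)
1/(9007865 + J(855, -1646)) = 1/(9007865 + 855) = 1/9008720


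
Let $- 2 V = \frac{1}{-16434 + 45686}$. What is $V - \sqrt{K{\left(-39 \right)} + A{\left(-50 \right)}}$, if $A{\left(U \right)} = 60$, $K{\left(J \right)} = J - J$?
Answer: $- \frac{1}{58504} - 2 \sqrt{15} \approx -7.746$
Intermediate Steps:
$K{\left(J \right)} = 0$
$V = - \frac{1}{58504}$ ($V = - \frac{1}{2 \left(-16434 + 45686\right)} = - \frac{1}{2 \cdot 29252} = \left(- \frac{1}{2}\right) \frac{1}{29252} = - \frac{1}{58504} \approx -1.7093 \cdot 10^{-5}$)
$V - \sqrt{K{\left(-39 \right)} + A{\left(-50 \right)}} = - \frac{1}{58504} - \sqrt{0 + 60} = - \frac{1}{58504} - \sqrt{60} = - \frac{1}{58504} - 2 \sqrt{15}$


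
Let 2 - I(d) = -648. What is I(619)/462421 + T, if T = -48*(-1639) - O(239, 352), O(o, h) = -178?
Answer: 36461896500/462421 ≈ 78850.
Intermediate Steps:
I(d) = 650 (I(d) = 2 - 1*(-648) = 2 + 648 = 650)
T = 78850 (T = -48*(-1639) - 1*(-178) = 78672 + 178 = 78850)
I(619)/462421 + T = 650/462421 + 78850 = 36461896500/462421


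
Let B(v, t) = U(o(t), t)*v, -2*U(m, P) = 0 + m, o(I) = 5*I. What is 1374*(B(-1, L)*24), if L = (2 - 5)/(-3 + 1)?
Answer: 123660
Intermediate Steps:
U(m, P) = -m/2 (U(m, P) = -(0 + m)/2 = -m/2)
L = 3/2 (L = -3/(-2) = -3*(-½) = 3/2 ≈ 1.5000)
B(v, t) = -5*t*v/2 (B(v, t) = (-5*t/2)*v = -5*t*v/2)
1374*(B(-1, L)*24) = 1374*(-5/2*3/2*(-1)*24) = 1374*((15/4)*24) = 1374*90 = 123660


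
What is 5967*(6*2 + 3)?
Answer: 89505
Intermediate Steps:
5967*(6*2 + 3) = 5967*(12 + 3) = 5967*15 = 89505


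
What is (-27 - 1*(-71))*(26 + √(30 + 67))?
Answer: 1144 + 44*√97 ≈ 1577.3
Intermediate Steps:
(-27 - 1*(-71))*(26 + √(30 + 67)) = (-27 + 71)*(26 + √97) = 44*(26 + √97) = 1144 + 44*√97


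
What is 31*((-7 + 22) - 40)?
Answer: -775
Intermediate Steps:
31*((-7 + 22) - 40) = 31*(15 - 40) = 31*(-25) = -775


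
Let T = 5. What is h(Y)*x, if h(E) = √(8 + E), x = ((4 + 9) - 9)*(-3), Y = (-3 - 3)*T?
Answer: -12*I*√22 ≈ -56.285*I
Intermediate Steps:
Y = -30 (Y = (-3 - 3)*5 = -6*5 = -30)
x = -12 (x = (13 - 9)*(-3) = 4*(-3) = -12)
h(Y)*x = √(8 - 30)*(-12) = √(-22)*(-12) = (I*√22)*(-12) = -12*I*√22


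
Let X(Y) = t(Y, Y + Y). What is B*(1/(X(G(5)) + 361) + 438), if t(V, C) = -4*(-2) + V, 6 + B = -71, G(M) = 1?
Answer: -12478697/370 ≈ -33726.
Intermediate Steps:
B = -77 (B = -6 - 71 = -77)
t(V, C) = 8 + V
X(Y) = 8 + Y
B*(1/(X(G(5)) + 361) + 438) = -77*(1/((8 + 1) + 361) + 438) = -77*(1/(9 + 361) + 438) = -77*(1/370 + 438) = -77*162061/370 = -12478697/370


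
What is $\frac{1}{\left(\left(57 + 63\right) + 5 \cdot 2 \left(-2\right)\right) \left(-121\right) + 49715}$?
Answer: $\frac{1}{37615} \approx 2.6585 \cdot 10^{-5}$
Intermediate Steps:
$\frac{1}{\left(\left(57 + 63\right) + 5 \cdot 2 \left(-2\right)\right) \left(-121\right) + 49715} = \frac{1}{\left(120 + 10 \left(-2\right)\right) \left(-121\right) + 49715} = \frac{1}{\left(120 - 20\right) \left(-121\right) + 49715} = \frac{1}{100 \left(-121\right) + 49715} = \frac{1}{-12100 + 49715} = \frac{1}{37615}$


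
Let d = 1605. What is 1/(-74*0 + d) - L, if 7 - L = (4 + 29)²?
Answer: 1736611/1605 ≈ 1082.0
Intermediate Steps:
L = -1082 (L = 7 - (4 + 29)² = 7 - 1*33² = 7 - 1*1089 = 7 - 1089 = -1082)
1/(-74*0 + d) - L = 1/(-74*0 + 1605) - 1*(-1082) = 1/(0 + 1605) + 1082 = 1/1605 + 1082 = 1736611/1605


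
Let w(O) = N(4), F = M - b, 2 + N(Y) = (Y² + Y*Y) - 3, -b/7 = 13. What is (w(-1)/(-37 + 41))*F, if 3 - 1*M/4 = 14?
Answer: 1269/4 ≈ 317.25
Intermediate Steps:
b = -91 (b = -7*13 = -91)
M = -44 (M = 12 - 4*14 = 12 - 56 = -44)
N(Y) = -5 + 2*Y² (N(Y) = -2 + ((Y² + Y*Y) - 3) = -2 + ((Y² + Y²) - 3) = -2 + (2*Y² - 3) = -2 + (-3 + 2*Y²) = -5 + 2*Y²)
F = 47 (F = -44 - 1*(-91) = -44 + 91 = 47)
w(O) = 27 (w(O) = -5 + 2*4² = -5 + 2*16 = -5 + 32 = 27)
(w(-1)/(-37 + 41))*F = (27/(-37 + 41))*47 = (27/4)*47 = 1269/4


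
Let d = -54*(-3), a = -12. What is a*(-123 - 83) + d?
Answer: 2634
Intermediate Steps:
d = 162
a*(-123 - 83) + d = -12*(-123 - 83) + 162 = -12*(-206) + 162 = 2472 + 162 = 2634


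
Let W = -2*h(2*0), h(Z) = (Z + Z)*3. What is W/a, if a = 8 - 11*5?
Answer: 0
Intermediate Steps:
h(Z) = 6*Z (h(Z) = (2*Z)*3 = 6*Z)
a = -47 (a = 8 - 55 = -47)
W = 0 (W = -12*2*0 = -12*0 = -2*0 = 0)
W/a = 0/(-47) = 0*(-1/47) = 0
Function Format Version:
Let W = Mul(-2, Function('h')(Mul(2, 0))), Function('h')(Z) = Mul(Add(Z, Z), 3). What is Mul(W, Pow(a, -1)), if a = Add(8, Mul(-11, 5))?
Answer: 0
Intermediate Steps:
Function('h')(Z) = Mul(6, Z) (Function('h')(Z) = Mul(Mul(2, Z), 3) = Mul(6, Z))
a = -47 (a = Add(8, -55) = -47)
W = 0 (W = Mul(-2, Mul(6, Mul(2, 0))) = Mul(-2, Mul(6, 0)) = Mul(-2, 0) = 0)
Mul(W, Pow(a, -1)) = Mul(0, Pow(-47, -1)) = Mul(0, Rational(-1, 47)) = 0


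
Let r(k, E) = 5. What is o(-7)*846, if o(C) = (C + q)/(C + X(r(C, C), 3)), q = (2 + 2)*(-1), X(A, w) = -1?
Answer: 4653/4 ≈ 1163.3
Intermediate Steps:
q = -4 (q = 4*(-1) = -4)
o(C) = (-4 + C)/(-1 + C) (o(C) = (C - 4)/(C - 1) = (-4 + C)/(-1 + C))
o(-7)*846 = ((-4 - 7)/(-1 - 7))*846 = (-11/(-8))*846 = -⅛*(-11)*846 = (11/8)*846 = 4653/4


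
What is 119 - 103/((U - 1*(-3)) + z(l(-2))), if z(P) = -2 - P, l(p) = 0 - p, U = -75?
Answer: 9147/76 ≈ 120.36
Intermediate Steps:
l(p) = -p
119 - 103/((U - 1*(-3)) + z(l(-2))) = 119 - 103/((-75 - 1*(-3)) + (-2 - (-1)*(-2))) = 119 - 103/((-75 + 3) + (-2 - 1*2)) = 119 - 103/(-72 + (-2 - 2)) = 119 - 103/(-72 - 4) = 119 - 103/(-76) = 119 - 1/76*(-103) = 119 + 103/76 = 9147/76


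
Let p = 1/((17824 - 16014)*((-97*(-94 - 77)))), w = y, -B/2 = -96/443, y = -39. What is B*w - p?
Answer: -224808255803/13299954210 ≈ -16.903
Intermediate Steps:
B = 192/443 (B = -(-192)/443 = -2*(-96/443) = 192/443 ≈ 0.43341)
w = -39
p = 1/30022470 (p = 1/(1810*((-97*(-171)))) = (1/1810)/16587 = (1/1810)*(1/16587) = 1/30022470 ≈ 3.3308e-8)
B*w - p = (192/443)*(-39) - 1*1/30022470 = -7488/443 - 1/30022470 = -224808255803/13299954210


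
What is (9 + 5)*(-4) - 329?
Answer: -385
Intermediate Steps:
(9 + 5)*(-4) - 329 = 14*(-4) - 329 = -56 - 329 = -385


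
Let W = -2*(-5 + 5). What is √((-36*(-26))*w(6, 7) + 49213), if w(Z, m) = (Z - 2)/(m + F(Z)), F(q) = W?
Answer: √2437645/7 ≈ 223.04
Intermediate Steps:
W = 0 (W = -2*0 = 0)
F(q) = 0
w(Z, m) = (-2 + Z)/m (w(Z, m) = (Z - 2)/(m + 0) = (-2 + Z)/m)
√((-36*(-26))*w(6, 7) + 49213) = √((-36*(-26))*((-2 + 6)/7) + 49213) = √(936*((⅐)*4) + 49213) = √(936*(4/7) + 49213) = √(3744/7 + 49213) = √(348235/7) = √2437645/7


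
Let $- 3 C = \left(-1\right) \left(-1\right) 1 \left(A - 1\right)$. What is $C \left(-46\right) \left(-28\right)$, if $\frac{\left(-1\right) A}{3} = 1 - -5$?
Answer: $\frac{24472}{3} \approx 8157.3$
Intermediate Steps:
$A = -18$ ($A = - 3 \left(1 - -5\right) = - 3 \left(1 + 5\right) = \left(-3\right) 6 = -18$)
$C = \frac{19}{3}$ ($C = - \frac{\left(-1\right) \left(-1\right) 1 \left(-18 - 1\right)}{3} = - \frac{1 \cdot 1 \left(-19\right)}{3} = - \frac{1 \left(-19\right)}{3} = \left(- \frac{1}{3}\right) \left(-19\right) = \frac{19}{3} \approx 6.3333$)
$C \left(-46\right) \left(-28\right) = \frac{19}{3} \left(-46\right) \left(-28\right) = \left(- \frac{874}{3}\right) \left(-28\right) = \frac{24472}{3}$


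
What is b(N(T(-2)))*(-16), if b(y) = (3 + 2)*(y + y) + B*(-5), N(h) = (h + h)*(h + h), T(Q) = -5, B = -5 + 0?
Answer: -16400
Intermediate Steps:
B = -5
N(h) = 4*h² (N(h) = (2*h)*(2*h) = 4*h²)
b(y) = 25 + 10*y (b(y) = (3 + 2)*(y + y) - 5*(-5) = 5*(2*y) + 25 = 10*y + 25 = 25 + 10*y)
b(N(T(-2)))*(-16) = (25 + 10*(4*(-5)²))*(-16) = (25 + 10*(4*25))*(-16) = (25 + 10*100)*(-16) = (25 + 1000)*(-16) = 1025*(-16) = -16400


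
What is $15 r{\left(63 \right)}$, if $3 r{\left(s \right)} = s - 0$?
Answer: $315$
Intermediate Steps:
$r{\left(s \right)} = \frac{s}{3}$ ($r{\left(s \right)} = \frac{s - 0}{3} = \frac{s + 0}{3} = \frac{s}{3}$)
$15 r{\left(63 \right)} = 15 \cdot \frac{1}{3} \cdot 63 = 15 \cdot 21 = 315$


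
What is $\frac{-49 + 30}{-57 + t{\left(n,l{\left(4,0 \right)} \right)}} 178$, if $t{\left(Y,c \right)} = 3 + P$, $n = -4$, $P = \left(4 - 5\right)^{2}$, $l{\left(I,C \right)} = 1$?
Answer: $\frac{3382}{53} \approx 63.811$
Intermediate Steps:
$P = 1$ ($P = \left(-1\right)^{2} = 1$)
$t{\left(Y,c \right)} = 4$ ($t{\left(Y,c \right)} = 3 + 1 = 4$)
$\frac{-49 + 30}{-57 + t{\left(n,l{\left(4,0 \right)} \right)}} 178 = \frac{-49 + 30}{-57 + 4} \cdot 178 = - \frac{19}{-53} \cdot 178 = \left(-19\right) \left(- \frac{1}{53}\right) 178 = \frac{19}{53} \cdot 178 = \frac{3382}{53}$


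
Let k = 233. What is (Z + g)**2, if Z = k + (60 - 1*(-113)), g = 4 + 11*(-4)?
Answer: 133956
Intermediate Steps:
g = -40 (g = 4 - 44 = -40)
Z = 406 (Z = 233 + (60 - 1*(-113)) = 233 + (60 + 113) = 233 + 173 = 406)
(Z + g)**2 = (406 - 40)**2 = 366**2 = 133956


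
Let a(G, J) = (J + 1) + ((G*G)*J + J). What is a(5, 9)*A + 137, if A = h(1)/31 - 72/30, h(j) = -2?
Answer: -71973/155 ≈ -464.34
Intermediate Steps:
a(G, J) = 1 + 2*J + J*G² (a(G, J) = (1 + J) + (G²*J + J) = (1 + J) + (J*G² + J) = (1 + J) + (J + J*G²) = 1 + 2*J + J*G²)
A = -382/155 (A = -2/31 - 72/30 = -2*1/31 - 72*1/30 = -2/31 - 12/5 = -382/155 ≈ -2.4645)
a(5, 9)*A + 137 = (1 + 2*9 + 9*5²)*(-382/155) + 137 = (1 + 18 + 9*25)*(-382/155) + 137 = (1 + 18 + 225)*(-382/155) + 137 = 244*(-382/155) + 137 = -93208/155 + 137 = -71973/155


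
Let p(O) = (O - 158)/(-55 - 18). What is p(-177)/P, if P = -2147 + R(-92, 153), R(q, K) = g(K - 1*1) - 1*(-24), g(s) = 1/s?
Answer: -10184/4711347 ≈ -0.0021616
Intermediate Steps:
p(O) = 158/73 - O/73 (p(O) = (-158 + O)/(-73) = (-158 + O)*(-1/73) = 158/73 - O/73)
R(q, K) = 24 + 1/(-1 + K) (R(q, K) = 1/(K - 1*1) - 1*(-24) = 1/(K - 1) + 24 = 1/(-1 + K) + 24 = 24 + 1/(-1 + K))
P = -322695/152 (P = -2147 + (-23 + 24*153)/(-1 + 153) = -2147 + (-23 + 3672)/152 = -2147 + (1/152)*3649 = -2147 + 3649/152 = -322695/152 ≈ -2123.0)
p(-177)/P = (158/73 - 1/73*(-177))/(-322695/152) = (158/73 + 177/73)*(-152/322695) = (335/73)*(-152/322695) = -10184/4711347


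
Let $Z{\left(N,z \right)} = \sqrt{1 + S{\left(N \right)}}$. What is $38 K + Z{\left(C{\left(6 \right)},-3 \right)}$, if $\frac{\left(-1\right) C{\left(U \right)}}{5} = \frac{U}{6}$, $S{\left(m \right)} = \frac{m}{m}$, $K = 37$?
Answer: $1406 + \sqrt{2} \approx 1407.4$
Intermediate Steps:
$S{\left(m \right)} = 1$
$C{\left(U \right)} = - \frac{5 U}{6}$ ($C{\left(U \right)} = - 5 \frac{U}{6} = - \frac{5 U}{6}$)
$Z{\left(N,z \right)} = \sqrt{2}$ ($Z{\left(N,z \right)} = \sqrt{1 + 1} = \sqrt{2}$)
$38 K + Z{\left(C{\left(6 \right)},-3 \right)} = 38 \cdot 37 + \sqrt{2} = 1406 + \sqrt{2}$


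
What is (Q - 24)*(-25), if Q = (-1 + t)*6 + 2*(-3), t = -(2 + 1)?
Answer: 1350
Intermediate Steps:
t = -3 (t = -1*3 = -3)
Q = -30 (Q = (-1 - 3)*6 + 2*(-3) = -4*6 - 6 = -24 - 6 = -30)
(Q - 24)*(-25) = (-30 - 24)*(-25) = -54*(-25) = 1350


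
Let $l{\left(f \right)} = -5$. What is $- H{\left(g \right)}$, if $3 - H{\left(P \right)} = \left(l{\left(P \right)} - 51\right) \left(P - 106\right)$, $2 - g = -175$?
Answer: $-3979$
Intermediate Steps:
$g = 177$ ($g = 2 - -175 = 2 + 175 = 177$)
$H{\left(P \right)} = -5933 + 56 P$ ($H{\left(P \right)} = 3 - \left(-5 - 51\right) \left(P - 106\right) = 3 - - 56 \left(-106 + P\right) = 3 - \left(5936 - 56 P\right) = 3 + \left(-5936 + 56 P\right) = -5933 + 56 P$)
$- H{\left(g \right)} = - (-5933 + 56 \cdot 177) = - (-5933 + 9912) = \left(-1\right) 3979 = -3979$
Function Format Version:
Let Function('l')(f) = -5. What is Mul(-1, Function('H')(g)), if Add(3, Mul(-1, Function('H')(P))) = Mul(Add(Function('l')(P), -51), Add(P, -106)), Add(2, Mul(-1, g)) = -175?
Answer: -3979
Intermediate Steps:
g = 177 (g = Add(2, Mul(-1, -175)) = Add(2, 175) = 177)
Function('H')(P) = Add(-5933, Mul(56, P)) (Function('H')(P) = Add(3, Mul(-1, Mul(Add(-5, -51), Add(P, -106)))) = Add(3, Mul(-1, Mul(-56, Add(-106, P)))) = Add(3, Mul(-1, Add(5936, Mul(-56, P)))) = Add(3, Add(-5936, Mul(56, P))) = Add(-5933, Mul(56, P)))
Mul(-1, Function('H')(g)) = Mul(-1, Add(-5933, Mul(56, 177))) = Mul(-1, Add(-5933, 9912)) = Mul(-1, 3979) = -3979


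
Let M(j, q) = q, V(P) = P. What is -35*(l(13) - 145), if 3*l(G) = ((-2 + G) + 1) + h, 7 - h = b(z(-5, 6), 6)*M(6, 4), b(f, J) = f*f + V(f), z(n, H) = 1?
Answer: 14840/3 ≈ 4946.7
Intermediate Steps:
b(f, J) = f + f² (b(f, J) = f*f + f = f² + f = f + f²)
h = -1 (h = 7 - 1*(1 + 1)*4 = 7 - 1*2*4 = 7 - 2*4 = 7 - 1*8 = 7 - 8 = -1)
l(G) = -⅔ + G/3 (l(G) = (((-2 + G) + 1) - 1)/3 = ((-1 + G) - 1)/3 = (-2 + G)/3 = -⅔ + G/3)
-35*(l(13) - 145) = -35*((-⅔ + (⅓)*13) - 145) = -35*((-⅔ + 13/3) - 145) = -35*(11/3 - 145) = -35*(-424/3) = 14840/3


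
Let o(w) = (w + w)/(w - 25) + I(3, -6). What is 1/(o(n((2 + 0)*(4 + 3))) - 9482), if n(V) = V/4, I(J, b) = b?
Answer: -43/407998 ≈ -0.00010539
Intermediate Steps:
n(V) = V/4 (n(V) = V*(1/4) = V/4)
o(w) = -6 + 2*w/(-25 + w) (o(w) = (w + w)/(w - 25) - 6 = (2*w)/(-25 + w) - 6 = 2*w/(-25 + w) - 6 = -6 + 2*w/(-25 + w))
1/(o(n((2 + 0)*(4 + 3))) - 9482) = 1/(2*(75 - (2 + 0)*(4 + 3)/2)/(-25 + ((2 + 0)*(4 + 3))/4) - 9482) = 1/(2*(75 - 2*7/2)/(-25 + (2*7)/4) - 9482) = 1/(2*(75 - 14/2)/(-25 + (1/4)*14) - 9482) = 1/(2*(75 - 2*7/2)/(-25 + 7/2) - 9482) = 1/(2*(75 - 7)/(-43/2) - 9482) = 1/(2*(-2/43)*68 - 9482) = 1/(-272/43 - 9482) = 1/(-407998/43) = -43/407998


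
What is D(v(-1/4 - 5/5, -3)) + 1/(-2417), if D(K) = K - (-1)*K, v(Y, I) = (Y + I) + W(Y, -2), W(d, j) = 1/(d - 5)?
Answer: -1065947/120850 ≈ -8.8204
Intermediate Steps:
W(d, j) = 1/(-5 + d)
v(Y, I) = I + Y + 1/(-5 + Y) (v(Y, I) = (Y + I) + 1/(-5 + Y) = (I + Y) + 1/(-5 + Y) = I + Y + 1/(-5 + Y))
D(K) = 2*K (D(K) = K + K = 2*K)
D(v(-1/4 - 5/5, -3)) + 1/(-2417) = 2*((1 + (-5 + (-1/4 - 5/5))*(-3 + (-1/4 - 5/5)))/(-5 + (-1/4 - 5/5))) + 1/(-2417) = 2*((1 + (-5 + (-1*¼ - 5*⅕))*(-3 + (-1*¼ - 5*⅕)))/(-5 + (-1*¼ - 5*⅕))) - 1/2417 = 2*((1 + (-5 + (-¼ - 1))*(-3 + (-¼ - 1)))/(-5 + (-¼ - 1))) - 1/2417 = 2*((1 + (-5 - 5/4)*(-3 - 5/4))/(-5 - 5/4)) - 1/2417 = 2*((1 - 25/4*(-17/4))/(-25/4)) - 1/2417 = 2*(-4*(1 + 425/16)/25) - 1/2417 = 2*(-4/25*441/16) - 1/2417 = 2*(-441/100) - 1/2417 = -441/50 - 1/2417 = -1065947/120850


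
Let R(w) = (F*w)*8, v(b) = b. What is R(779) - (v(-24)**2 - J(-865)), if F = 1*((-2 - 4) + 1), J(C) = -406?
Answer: -32142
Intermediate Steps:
F = -5 (F = 1*(-6 + 1) = 1*(-5) = -5)
R(w) = -40*w (R(w) = -5*w*8 = -40*w)
R(779) - (v(-24)**2 - J(-865)) = -40*779 - ((-24)**2 - 1*(-406)) = -31160 - (576 + 406) = -31160 - 1*982 = -31160 - 982 = -32142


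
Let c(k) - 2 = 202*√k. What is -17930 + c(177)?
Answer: -17928 + 202*√177 ≈ -15241.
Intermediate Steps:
c(k) = 2 + 202*√k
-17930 + c(177) = -17930 + (2 + 202*√177) = -17928 + 202*√177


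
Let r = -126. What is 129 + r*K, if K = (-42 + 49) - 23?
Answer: 2145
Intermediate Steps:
K = -16 (K = 7 - 23 = -16)
129 + r*K = 129 - 126*(-16) = 129 + 2016 = 2145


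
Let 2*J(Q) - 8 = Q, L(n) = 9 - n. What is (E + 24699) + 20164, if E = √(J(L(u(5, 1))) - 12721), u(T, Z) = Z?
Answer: 44863 + I*√12713 ≈ 44863.0 + 112.75*I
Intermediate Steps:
J(Q) = 4 + Q/2
E = I*√12713 (E = √((4 + (9 - 1*1)/2) - 12721) = √((4 + (9 - 1)/2) - 12721) = √((4 + (½)*8) - 12721) = √((4 + 4) - 12721) = √(8 - 12721) = √(-12713) = I*√12713 ≈ 112.75*I)
(E + 24699) + 20164 = (I*√12713 + 24699) + 20164 = (24699 + I*√12713) + 20164 = 44863 + I*√12713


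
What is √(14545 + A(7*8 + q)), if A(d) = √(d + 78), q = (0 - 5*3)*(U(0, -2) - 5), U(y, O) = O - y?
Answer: √(14545 + √239) ≈ 120.67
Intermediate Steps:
q = 105 (q = (0 - 5*3)*((-2 - 1*0) - 5) = (0 - 15)*((-2 + 0) - 5) = -15*(-2 - 5) = -15*(-7) = 105)
A(d) = √(78 + d)
√(14545 + A(7*8 + q)) = √(14545 + √(78 + (7*8 + 105))) = √(14545 + √(78 + (56 + 105))) = √(14545 + √(78 + 161)) = √(14545 + √239)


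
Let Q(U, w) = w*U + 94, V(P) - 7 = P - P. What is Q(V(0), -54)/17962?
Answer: -142/8981 ≈ -0.015811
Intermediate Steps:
V(P) = 7 (V(P) = 7 + (P - P) = 7 + 0 = 7)
Q(U, w) = 94 + U*w (Q(U, w) = U*w + 94 = 94 + U*w)
Q(V(0), -54)/17962 = (94 + 7*(-54))/17962 = (94 - 378)*(1/17962) = -284*1/17962 = -142/8981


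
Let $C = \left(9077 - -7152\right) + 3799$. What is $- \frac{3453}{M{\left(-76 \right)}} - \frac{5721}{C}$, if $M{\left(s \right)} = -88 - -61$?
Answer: $\frac{7666913}{60084} \approx 127.6$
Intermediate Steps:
$M{\left(s \right)} = -27$ ($M{\left(s \right)} = -88 + 61 = -27$)
$C = 20028$ ($C = \left(9077 + 7152\right) + 3799 = 16229 + 3799 = 20028$)
$- \frac{3453}{M{\left(-76 \right)}} - \frac{5721}{C} = - \frac{3453}{-27} - \frac{5721}{20028} = \left(-3453\right) \left(- \frac{1}{27}\right) - \frac{1907}{6676} = \frac{1151}{9} - \frac{1907}{6676} = \frac{7666913}{60084}$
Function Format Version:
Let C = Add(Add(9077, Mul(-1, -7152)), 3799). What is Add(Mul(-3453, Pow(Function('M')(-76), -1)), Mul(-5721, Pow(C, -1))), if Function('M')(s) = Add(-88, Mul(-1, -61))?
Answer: Rational(7666913, 60084) ≈ 127.60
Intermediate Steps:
Function('M')(s) = -27 (Function('M')(s) = Add(-88, 61) = -27)
C = 20028 (C = Add(Add(9077, 7152), 3799) = Add(16229, 3799) = 20028)
Add(Mul(-3453, Pow(Function('M')(-76), -1)), Mul(-5721, Pow(C, -1))) = Add(Mul(-3453, Pow(-27, -1)), Mul(-5721, Pow(20028, -1))) = Add(Mul(-3453, Rational(-1, 27)), Mul(-5721, Rational(1, 20028))) = Add(Rational(1151, 9), Rational(-1907, 6676)) = Rational(7666913, 60084)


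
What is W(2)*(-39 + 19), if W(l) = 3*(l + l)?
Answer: -240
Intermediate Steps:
W(l) = 6*l (W(l) = 3*(2*l) = 6*l)
W(2)*(-39 + 19) = (6*2)*(-39 + 19) = 12*(-20) = -240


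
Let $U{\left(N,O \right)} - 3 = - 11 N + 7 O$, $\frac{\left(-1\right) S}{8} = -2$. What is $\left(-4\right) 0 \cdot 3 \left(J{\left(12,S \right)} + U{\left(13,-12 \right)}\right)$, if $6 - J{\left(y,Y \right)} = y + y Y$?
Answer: $0$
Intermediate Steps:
$S = 16$ ($S = \left(-8\right) \left(-2\right) = 16$)
$U{\left(N,O \right)} = 3 - 11 N + 7 O$ ($U{\left(N,O \right)} = 3 - \left(- 7 O + 11 N\right) = 3 - 11 N + 7 O$)
$J{\left(y,Y \right)} = 6 - y - Y y$ ($J{\left(y,Y \right)} = 6 - \left(y + y Y\right) = 6 - \left(y + Y y\right) = 6 - y - Y y$)
$\left(-4\right) 0 \cdot 3 \left(J{\left(12,S \right)} + U{\left(13,-12 \right)}\right) = \left(-4\right) 0 \cdot 3 \left(\left(6 - 12 - 16 \cdot 12\right) + \left(3 - 143 + 7 \left(-12\right)\right)\right) = 0 \cdot 3 \left(\left(6 - 12 - 192\right) - 224\right) = 0 \left(-198 - 224\right) = 0 \left(-422\right) = 0$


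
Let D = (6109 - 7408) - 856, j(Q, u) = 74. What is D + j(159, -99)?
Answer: -2081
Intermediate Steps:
D = -2155 (D = -1299 - 856 = -2155)
D + j(159, -99) = -2155 + 74 = -2081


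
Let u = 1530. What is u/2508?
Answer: 255/418 ≈ 0.61005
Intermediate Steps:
u/2508 = 1530/2508 = 1530*(1/2508) = 255/418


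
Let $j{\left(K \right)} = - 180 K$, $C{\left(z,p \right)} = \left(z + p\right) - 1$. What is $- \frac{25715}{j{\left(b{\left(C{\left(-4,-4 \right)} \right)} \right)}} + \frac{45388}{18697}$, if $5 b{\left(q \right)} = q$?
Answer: $- \frac{66583949}{865404} \approx -76.94$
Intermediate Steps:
$C{\left(z,p \right)} = -1 + p + z$ ($C{\left(z,p \right)} = \left(p + z\right) - 1 = -1 + p + z$)
$b{\left(q \right)} = \frac{q}{5}$
$- \frac{25715}{j{\left(b{\left(C{\left(-4,-4 \right)} \right)} \right)}} + \frac{45388}{18697} = - \frac{25715}{\left(-180\right) \frac{-1 - 4 - 4}{5}} + \frac{45388}{18697} = - \frac{25715}{\left(-180\right) \frac{1}{5} \left(-9\right)} + 45388 \cdot \frac{1}{18697} = - \frac{25715}{\left(-180\right) \left(- \frac{9}{5}\right)} + \frac{6484}{2671} = - \frac{25715}{324} + \frac{6484}{2671} = - \frac{66583949}{865404}$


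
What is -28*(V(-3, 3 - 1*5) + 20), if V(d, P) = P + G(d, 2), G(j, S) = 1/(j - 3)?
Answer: -1498/3 ≈ -499.33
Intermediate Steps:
G(j, S) = 1/(-3 + j)
V(d, P) = P + 1/(-3 + d)
-28*(V(-3, 3 - 1*5) + 20) = -28*((1 + (3 - 1*5)*(-3 - 3))/(-3 - 3) + 20) = -28*((1 + (3 - 5)*(-6))/(-6) + 20) = -28*(-(1 - 2*(-6))/6 + 20) = -28*(-(1 + 12)/6 + 20) = -28*(-1/6*13 + 20) = -28*(-13/6 + 20) = -28*107/6 = -1498/3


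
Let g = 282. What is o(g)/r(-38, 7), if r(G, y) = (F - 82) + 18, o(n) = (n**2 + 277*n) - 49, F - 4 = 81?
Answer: 157589/21 ≈ 7504.2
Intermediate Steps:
F = 85 (F = 4 + 81 = 85)
o(n) = -49 + n**2 + 277*n
r(G, y) = 21 (r(G, y) = (85 - 82) + 18 = 3 + 18 = 21)
o(g)/r(-38, 7) = (-49 + 282**2 + 277*282)/21 = (-49 + 79524 + 78114)*(1/21) = 157589*(1/21) = 157589/21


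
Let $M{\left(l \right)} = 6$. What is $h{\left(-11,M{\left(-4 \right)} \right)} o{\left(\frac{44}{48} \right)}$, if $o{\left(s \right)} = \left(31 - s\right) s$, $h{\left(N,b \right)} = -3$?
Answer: $- \frac{3971}{48} \approx -82.729$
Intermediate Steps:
$o{\left(s \right)} = s \left(31 - s\right)$
$h{\left(-11,M{\left(-4 \right)} \right)} o{\left(\frac{44}{48} \right)} = - 3 \cdot \frac{44}{48} \left(31 - \frac{44}{48}\right) = - 3 \cdot 44 \cdot \frac{1}{48} \left(31 - 44 \cdot \frac{1}{48}\right) = - 3 \frac{11 \left(31 - \frac{11}{12}\right)}{12} = - 3 \cdot \frac{11}{12} \cdot \frac{361}{12} = \left(-3\right) \frac{3971}{144} = - \frac{3971}{48}$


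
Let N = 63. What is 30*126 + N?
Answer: 3843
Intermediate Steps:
30*126 + N = 30*126 + 63 = 3780 + 63 = 3843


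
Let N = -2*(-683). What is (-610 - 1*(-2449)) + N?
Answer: 3205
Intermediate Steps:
N = 1366
(-610 - 1*(-2449)) + N = (-610 - 1*(-2449)) + 1366 = (-610 + 2449) + 1366 = 1839 + 1366 = 3205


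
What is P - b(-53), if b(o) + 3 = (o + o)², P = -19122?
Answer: -30355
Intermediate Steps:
b(o) = -3 + 4*o² (b(o) = -3 + (o + o)² = -3 + (2*o)² = -3 + 4*o²)
P - b(-53) = -19122 - (-3 + 4*(-53)²) = -19122 - (-3 + 4*2809) = -19122 - (-3 + 11236) = -19122 - 1*11233 = -19122 - 11233 = -30355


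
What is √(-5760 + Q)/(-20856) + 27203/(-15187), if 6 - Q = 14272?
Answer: -27203/15187 - I*√20026/20856 ≈ -1.7912 - 0.0067853*I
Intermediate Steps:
Q = -14266 (Q = 6 - 1*14272 = 6 - 14272 = -14266)
√(-5760 + Q)/(-20856) + 27203/(-15187) = √(-5760 - 14266)/(-20856) + 27203/(-15187) = √(-20026)*(-1/20856) + 27203*(-1/15187) = (I*√20026)*(-1/20856) - 27203/15187 = -I*√20026/20856 - 27203/15187 = -27203/15187 - I*√20026/20856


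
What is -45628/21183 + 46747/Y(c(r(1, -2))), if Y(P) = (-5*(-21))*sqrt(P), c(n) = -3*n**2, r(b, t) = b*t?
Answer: -45628/21183 - 46747*I*sqrt(3)/630 ≈ -2.154 - 128.52*I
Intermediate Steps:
Y(P) = 105*sqrt(P)
-45628/21183 + 46747/Y(c(r(1, -2))) = -45628/21183 + 46747/((105*sqrt(-3*(1*(-2))**2))) = -45628*1/21183 + 46747/((105*sqrt(-3*(-2)**2))) = -45628/21183 + 46747/((105*sqrt(-3*4))) = -45628/21183 + 46747/((105*sqrt(-12))) = -45628/21183 + 46747/((105*(2*I*sqrt(3)))) = -45628/21183 + 46747/((210*I*sqrt(3))) = -45628/21183 + 46747*(-I*sqrt(3)/630) = -45628/21183 - 46747*I*sqrt(3)/630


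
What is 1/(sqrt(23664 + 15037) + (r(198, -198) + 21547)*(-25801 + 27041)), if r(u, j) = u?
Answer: 26963800/727046510401299 - 13*sqrt(229)/727046510401299 ≈ 3.7086e-8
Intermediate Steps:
1/(sqrt(23664 + 15037) + (r(198, -198) + 21547)*(-25801 + 27041)) = 1/(sqrt(23664 + 15037) + (198 + 21547)*(-25801 + 27041)) = 1/(sqrt(38701) + 21745*1240) = 1/(13*sqrt(229) + 26963800) = 1/(26963800 + 13*sqrt(229))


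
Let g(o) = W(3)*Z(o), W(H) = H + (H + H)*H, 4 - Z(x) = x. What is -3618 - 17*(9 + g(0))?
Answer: -5199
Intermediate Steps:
Z(x) = 4 - x
W(H) = H + 2*H**2 (W(H) = H + (2*H)*H = H + 2*H**2)
g(o) = 84 - 21*o (g(o) = (3*(1 + 2*3))*(4 - o) = (3*(1 + 6))*(4 - o) = (3*7)*(4 - o) = 21*(4 - o) = 84 - 21*o)
-3618 - 17*(9 + g(0)) = -3618 - 17*(9 + (84 - 21*0)) = -3618 - 17*(9 + (84 + 0)) = -3618 - 17*(9 + 84) = -3618 - 17*93 = -3618 - 1581 = -5199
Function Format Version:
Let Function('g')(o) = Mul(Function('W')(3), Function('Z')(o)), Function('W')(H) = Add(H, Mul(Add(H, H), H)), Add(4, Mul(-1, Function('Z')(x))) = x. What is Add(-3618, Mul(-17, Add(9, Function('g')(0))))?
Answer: -5199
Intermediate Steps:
Function('Z')(x) = Add(4, Mul(-1, x))
Function('W')(H) = Add(H, Mul(2, Pow(H, 2))) (Function('W')(H) = Add(H, Mul(Mul(2, H), H)) = Add(H, Mul(2, Pow(H, 2))))
Function('g')(o) = Add(84, Mul(-21, o)) (Function('g')(o) = Mul(Mul(3, Add(1, Mul(2, 3))), Add(4, Mul(-1, o))) = Mul(Mul(3, Add(1, 6)), Add(4, Mul(-1, o))) = Mul(Mul(3, 7), Add(4, Mul(-1, o))) = Mul(21, Add(4, Mul(-1, o))) = Add(84, Mul(-21, o)))
Add(-3618, Mul(-17, Add(9, Function('g')(0)))) = Add(-3618, Mul(-17, Add(9, Add(84, Mul(-21, 0))))) = Add(-3618, Mul(-17, Add(9, Add(84, 0)))) = Add(-3618, Mul(-17, Add(9, 84))) = Add(-3618, Mul(-17, 93)) = Add(-3618, -1581) = -5199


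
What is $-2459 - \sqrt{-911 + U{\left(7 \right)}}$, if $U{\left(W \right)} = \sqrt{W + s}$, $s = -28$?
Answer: $-2459 - \sqrt{-911 + i \sqrt{21}} \approx -2459.1 - 30.183 i$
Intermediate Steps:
$U{\left(W \right)} = \sqrt{-28 + W}$ ($U{\left(W \right)} = \sqrt{W - 28} = \sqrt{-28 + W}$)
$-2459 - \sqrt{-911 + U{\left(7 \right)}} = -2459 - \sqrt{-911 + \sqrt{-28 + 7}} = -2459 - \sqrt{-911 + \sqrt{-21}} = -2459 - \sqrt{-911 + i \sqrt{21}}$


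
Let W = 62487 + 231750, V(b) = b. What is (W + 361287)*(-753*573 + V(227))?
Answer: -282689480808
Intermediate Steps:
W = 294237
(W + 361287)*(-753*573 + V(227)) = (294237 + 361287)*(-753*573 + 227) = 655524*(-431469 + 227) = 655524*(-431242) = -282689480808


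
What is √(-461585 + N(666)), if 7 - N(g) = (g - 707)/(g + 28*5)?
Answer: I*√299857652562/806 ≈ 679.4*I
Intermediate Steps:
N(g) = 7 - (-707 + g)/(140 + g) (N(g) = 7 - (g - 707)/(g + 28*5) = 7 - (-707 + g)/(g + 140) = 7 - (-707 + g)/(140 + g))
√(-461585 + N(666)) = √(-461585 + (1687 + 6*666)/(140 + 666)) = √(-461585 + (1687 + 3996)/806) = √(-461585 + (1/806)*5683) = √(-461585 + 5683/806) = √(-372031827/806) = I*√299857652562/806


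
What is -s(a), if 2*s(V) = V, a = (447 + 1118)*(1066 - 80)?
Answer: -771545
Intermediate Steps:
a = 1543090 (a = 1565*986 = 1543090)
s(V) = V/2
-s(a) = -1543090/2 = -1*771545 = -771545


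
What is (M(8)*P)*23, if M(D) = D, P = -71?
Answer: -13064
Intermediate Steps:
(M(8)*P)*23 = (8*(-71))*23 = -568*23 = -13064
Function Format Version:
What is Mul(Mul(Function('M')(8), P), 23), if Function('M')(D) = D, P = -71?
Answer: -13064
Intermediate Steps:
Mul(Mul(Function('M')(8), P), 23) = Mul(Mul(8, -71), 23) = Mul(-568, 23) = -13064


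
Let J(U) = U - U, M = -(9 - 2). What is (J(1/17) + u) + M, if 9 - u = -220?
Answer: 222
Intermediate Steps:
u = 229 (u = 9 - 1*(-220) = 9 + 220 = 229)
M = -7 (M = -1*7 = -7)
J(U) = 0
(J(1/17) + u) + M = (0 + 229) - 7 = 229 - 7 = 222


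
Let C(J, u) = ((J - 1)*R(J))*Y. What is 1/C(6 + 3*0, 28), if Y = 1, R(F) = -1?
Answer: -1/5 ≈ -0.20000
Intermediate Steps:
C(J, u) = 1 - J (C(J, u) = ((J - 1)*(-1))*1 = ((-1 + J)*(-1))*1 = (1 - J)*1 = 1 - J)
1/C(6 + 3*0, 28) = 1/(1 - (6 + 3*0)) = 1/(1 - (6 + 0)) = 1/(1 - 1*6) = 1/(1 - 6) = 1/(-5) = -1/5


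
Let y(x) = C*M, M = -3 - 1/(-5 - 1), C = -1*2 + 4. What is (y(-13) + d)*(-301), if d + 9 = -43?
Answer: 52073/3 ≈ 17358.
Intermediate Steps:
d = -52 (d = -9 - 43 = -52)
C = 2 (C = -2 + 4 = 2)
M = -17/6 (M = -3 - 1/(-6) = -3 - 1*(-⅙) = -3 + ⅙ = -17/6 ≈ -2.8333)
y(x) = -17/3 (y(x) = 2*(-17/6) = -17/3)
(y(-13) + d)*(-301) = (-17/3 - 52)*(-301) = -173/3*(-301) = 52073/3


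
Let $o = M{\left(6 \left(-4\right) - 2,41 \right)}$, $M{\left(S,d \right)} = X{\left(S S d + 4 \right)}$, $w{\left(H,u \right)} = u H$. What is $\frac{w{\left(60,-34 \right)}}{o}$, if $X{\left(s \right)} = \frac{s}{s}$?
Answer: $-2040$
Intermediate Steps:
$w{\left(H,u \right)} = H u$
$X{\left(s \right)} = 1$
$M{\left(S,d \right)} = 1$
$o = 1$
$\frac{w{\left(60,-34 \right)}}{o} = \frac{60 \left(-34\right)}{1} = \left(-2040\right) 1 = -2040$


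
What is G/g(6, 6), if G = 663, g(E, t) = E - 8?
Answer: -663/2 ≈ -331.50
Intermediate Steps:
g(E, t) = -8 + E
G/g(6, 6) = 663/(-8 + 6) = 663/(-2) = 663*(-½) = -663/2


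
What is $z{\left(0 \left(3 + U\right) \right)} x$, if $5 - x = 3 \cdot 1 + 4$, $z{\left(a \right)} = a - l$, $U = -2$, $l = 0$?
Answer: $0$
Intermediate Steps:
$z{\left(a \right)} = a$ ($z{\left(a \right)} = a - 0 = a + 0 = a$)
$x = -2$ ($x = 5 - \left(3 \cdot 1 + 4\right) = 5 - \left(3 + 4\right) = 5 - 7 = -2$)
$z{\left(0 \left(3 + U\right) \right)} x = 0 \left(3 - 2\right) \left(-2\right) = 0 \cdot 1 \left(-2\right) = 0 \left(-2\right) = 0$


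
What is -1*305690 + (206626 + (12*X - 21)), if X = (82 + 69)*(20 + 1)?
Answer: -61033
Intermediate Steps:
X = 3171 (X = 151*21 = 3171)
-1*305690 + (206626 + (12*X - 21)) = -1*305690 + (206626 + (12*3171 - 21)) = -305690 + (206626 + (38052 - 21)) = -305690 + (206626 + 38031) = -305690 + 244657 = -61033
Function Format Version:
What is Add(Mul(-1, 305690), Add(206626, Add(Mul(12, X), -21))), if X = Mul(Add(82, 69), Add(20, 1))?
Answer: -61033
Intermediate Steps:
X = 3171 (X = Mul(151, 21) = 3171)
Add(Mul(-1, 305690), Add(206626, Add(Mul(12, X), -21))) = Add(Mul(-1, 305690), Add(206626, Add(Mul(12, 3171), -21))) = Add(-305690, Add(206626, Add(38052, -21))) = Add(-305690, Add(206626, 38031)) = Add(-305690, 244657) = -61033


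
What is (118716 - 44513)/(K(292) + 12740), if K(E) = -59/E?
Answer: 21667276/3720021 ≈ 5.8245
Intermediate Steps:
(118716 - 44513)/(K(292) + 12740) = (118716 - 44513)/(-59/292 + 12740) = 74203/(-59*1/292 + 12740) = 74203/(-59/292 + 12740) = 74203/(3720021/292) = 74203*(292/3720021) = 21667276/3720021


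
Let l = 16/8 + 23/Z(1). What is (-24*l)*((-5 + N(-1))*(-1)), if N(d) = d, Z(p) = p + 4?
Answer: -4752/5 ≈ -950.40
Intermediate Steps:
Z(p) = 4 + p
l = 33/5 (l = 16/8 + 23/(4 + 1) = 16*(⅛) + 23/5 = 2 + 23*(⅕) = 2 + 23/5 = 33/5 ≈ 6.6000)
(-24*l)*((-5 + N(-1))*(-1)) = (-24*33/5)*((-5 - 1)*(-1)) = -(-4752)*(-1)/5 = -792/5*6 = -4752/5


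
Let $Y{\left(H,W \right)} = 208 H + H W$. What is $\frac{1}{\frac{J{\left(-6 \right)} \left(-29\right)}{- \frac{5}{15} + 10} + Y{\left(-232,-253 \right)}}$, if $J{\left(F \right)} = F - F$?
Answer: $\frac{1}{10440} \approx 9.5785 \cdot 10^{-5}$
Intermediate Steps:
$J{\left(F \right)} = 0$
$\frac{1}{\frac{J{\left(-6 \right)} \left(-29\right)}{- \frac{5}{15} + 10} + Y{\left(-232,-253 \right)}} = \frac{1}{\frac{0 \left(-29\right)}{- \frac{5}{15} + 10} - 232 \left(208 - 253\right)} = \frac{1}{\frac{0}{\left(-5\right) \frac{1}{15} + 10} - -10440} = \frac{1}{\frac{0}{- \frac{1}{3} + 10} + 10440} = \frac{1}{\frac{0}{\frac{29}{3}} + 10440} = \frac{1}{0 \cdot \frac{3}{29} + 10440} = \frac{1}{0 + 10440} = \frac{1}{10440}$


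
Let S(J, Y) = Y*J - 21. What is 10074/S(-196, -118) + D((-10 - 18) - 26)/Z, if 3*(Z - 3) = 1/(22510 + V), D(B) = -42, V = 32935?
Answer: -78200066523/5765265821 ≈ -13.564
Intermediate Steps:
S(J, Y) = -21 + J*Y (S(J, Y) = J*Y - 21 = -21 + J*Y)
Z = 499006/166335 (Z = 3 + 1/(3*(22510 + 32935)) = 3 + (1/3)/55445 = 3 + (1/3)*(1/55445) = 3 + 1/166335 = 499006/166335 ≈ 3.0000)
10074/S(-196, -118) + D((-10 - 18) - 26)/Z = 10074/(-21 - 196*(-118)) - 42/499006/166335 = 10074/(-21 + 23128) - 42*166335/499006 = 10074/23107 - 3493035/249503 = -78200066523/5765265821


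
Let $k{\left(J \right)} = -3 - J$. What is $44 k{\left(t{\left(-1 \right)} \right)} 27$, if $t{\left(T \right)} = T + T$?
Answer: $-1188$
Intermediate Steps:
$t{\left(T \right)} = 2 T$
$44 k{\left(t{\left(-1 \right)} \right)} 27 = 44 \left(-3 - 2 \left(-1\right)\right) 27 = 44 \left(-3 - -2\right) 27 = 44 \left(-3 + 2\right) 27 = 44 \left(-1\right) 27 = \left(-44\right) 27 = -1188$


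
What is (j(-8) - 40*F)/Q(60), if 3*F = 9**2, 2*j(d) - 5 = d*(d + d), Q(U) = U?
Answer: -2027/120 ≈ -16.892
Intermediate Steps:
j(d) = 5/2 + d**2 (j(d) = 5/2 + (d*(d + d))/2 = 5/2 + (d*(2*d))/2 = 5/2 + (2*d**2)/2 = 5/2 + d**2)
F = 27 (F = (1/3)*9**2 = (1/3)*81 = 27)
(j(-8) - 40*F)/Q(60) = ((5/2 + (-8)**2) - 40*27)/60 = ((5/2 + 64) - 1080)*(1/60) = (133/2 - 1080)*(1/60) = -2027/2*1/60 = -2027/120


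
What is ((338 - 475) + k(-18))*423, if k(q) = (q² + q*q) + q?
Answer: 208539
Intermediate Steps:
k(q) = q + 2*q² (k(q) = (q² + q²) + q = 2*q² + q = q + 2*q²)
((338 - 475) + k(-18))*423 = ((338 - 475) - 18*(1 + 2*(-18)))*423 = (-137 - 18*(1 - 36))*423 = (-137 - 18*(-35))*423 = (-137 + 630)*423 = 493*423 = 208539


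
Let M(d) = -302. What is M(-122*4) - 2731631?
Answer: -2731933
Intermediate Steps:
M(-122*4) - 2731631 = -302 - 2731631 = -2731933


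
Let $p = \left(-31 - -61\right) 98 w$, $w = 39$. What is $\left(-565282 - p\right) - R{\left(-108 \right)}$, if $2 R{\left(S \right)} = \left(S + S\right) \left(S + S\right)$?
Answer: $-703270$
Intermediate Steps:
$R{\left(S \right)} = 2 S^{2}$ ($R{\left(S \right)} = \frac{\left(S + S\right) \left(S + S\right)}{2} = \frac{2 S 2 S}{2} = \frac{4 S^{2}}{2} = 2 S^{2}$)
$p = 114660$ ($p = \left(-31 - -61\right) 98 \cdot 39 = \left(-31 + 61\right) 98 \cdot 39 = 30 \cdot 98 \cdot 39 = 2940 \cdot 39 = 114660$)
$\left(-565282 - p\right) - R{\left(-108 \right)} = \left(-565282 - 114660\right) - 2 \left(-108\right)^{2} = \left(-565282 - 114660\right) - 2 \cdot 11664 = -679942 - 23328 = -703270$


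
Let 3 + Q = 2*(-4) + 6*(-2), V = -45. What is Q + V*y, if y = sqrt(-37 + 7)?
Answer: -23 - 45*I*sqrt(30) ≈ -23.0 - 246.48*I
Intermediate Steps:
y = I*sqrt(30) (y = sqrt(-30) = I*sqrt(30) ≈ 5.4772*I)
Q = -23 (Q = -3 + (2*(-4) + 6*(-2)) = -3 + (-8 - 12) = -3 - 20 = -23)
Q + V*y = -23 - 45*I*sqrt(30)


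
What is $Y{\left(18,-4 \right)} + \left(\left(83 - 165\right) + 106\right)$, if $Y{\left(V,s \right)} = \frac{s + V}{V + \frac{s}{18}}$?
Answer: $\frac{1983}{80} \approx 24.788$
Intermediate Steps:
$Y{\left(V,s \right)} = \frac{V + s}{V + \frac{s}{18}}$ ($Y{\left(V,s \right)} = \frac{V + s}{V + s \frac{1}{18}} = \frac{V + s}{V + \frac{s}{18}}$)
$Y{\left(18,-4 \right)} + \left(\left(83 - 165\right) + 106\right) = \frac{18 \left(18 - 4\right)}{-4 + 18 \cdot 18} + \left(\left(83 - 165\right) + 106\right) = 18 \frac{1}{-4 + 324} \cdot 14 + \left(-82 + 106\right) = 18 \cdot \frac{1}{320} \cdot 14 + 24 = \frac{63}{80} + 24 = \frac{1983}{80}$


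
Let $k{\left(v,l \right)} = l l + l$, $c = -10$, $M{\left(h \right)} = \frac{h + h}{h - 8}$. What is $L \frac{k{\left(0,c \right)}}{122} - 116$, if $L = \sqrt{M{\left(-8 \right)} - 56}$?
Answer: $-116 + \frac{45 i \sqrt{55}}{61} \approx -116.0 + 5.471 i$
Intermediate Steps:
$M{\left(h \right)} = \frac{2 h}{-8 + h}$
$L = i \sqrt{55}$ ($L = \sqrt{2 \left(-8\right) \frac{1}{-8 - 8} - 56} = \sqrt{2 \left(-8\right) \frac{1}{-16} - 56} = \sqrt{2 \left(-8\right) \left(- \frac{1}{16}\right) - 56} = \sqrt{1 - 56} = \sqrt{-55} = i \sqrt{55} \approx 7.4162 i$)
$k{\left(v,l \right)} = l + l^{2}$ ($k{\left(v,l \right)} = l^{2} + l = l + l^{2}$)
$L \frac{k{\left(0,c \right)}}{122} - 116 = i \sqrt{55} \frac{\left(-10\right) \left(1 - 10\right)}{122} - 116 = i \sqrt{55} \left(-10\right) \left(-9\right) \frac{1}{122} - 116 = i \sqrt{55} \cdot 90 \cdot \frac{1}{122} - 116 = i \sqrt{55} \cdot \frac{45}{61} - 116 = \frac{45 i \sqrt{55}}{61} - 116 = -116 + \frac{45 i \sqrt{55}}{61}$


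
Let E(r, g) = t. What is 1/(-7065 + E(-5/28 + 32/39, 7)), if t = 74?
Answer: -1/6991 ≈ -0.00014304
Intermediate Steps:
E(r, g) = 74
1/(-7065 + E(-5/28 + 32/39, 7)) = 1/(-7065 + 74) = 1/(-6991) = -1/6991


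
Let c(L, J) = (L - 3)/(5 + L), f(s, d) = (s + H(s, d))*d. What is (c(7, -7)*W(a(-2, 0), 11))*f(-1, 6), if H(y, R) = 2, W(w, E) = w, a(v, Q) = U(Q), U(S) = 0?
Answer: 0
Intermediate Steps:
a(v, Q) = 0
f(s, d) = d*(2 + s) (f(s, d) = (s + 2)*d = (2 + s)*d = d*(2 + s))
c(L, J) = (-3 + L)/(5 + L)
(c(7, -7)*W(a(-2, 0), 11))*f(-1, 6) = (((-3 + 7)/(5 + 7))*0)*(6*(2 - 1)) = ((4/12)*0)*(6*1) = (((1/12)*4)*0)*6 = ((⅓)*0)*6 = 0*6 = 0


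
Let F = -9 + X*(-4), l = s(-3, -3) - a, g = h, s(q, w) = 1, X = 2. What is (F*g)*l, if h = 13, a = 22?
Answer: 4641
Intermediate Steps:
g = 13
l = -21 (l = 1 - 1*22 = 1 - 22 = -21)
F = -17 (F = -9 + 2*(-4) = -9 - 8 = -17)
(F*g)*l = -17*13*(-21) = -221*(-21) = 4641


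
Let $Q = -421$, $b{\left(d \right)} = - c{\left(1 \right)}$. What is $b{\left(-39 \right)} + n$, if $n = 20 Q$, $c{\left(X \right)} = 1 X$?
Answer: $-8421$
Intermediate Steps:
$c{\left(X \right)} = X$
$b{\left(d \right)} = -1$ ($b{\left(d \right)} = \left(-1\right) 1 = -1$)
$n = -8420$ ($n = 20 \left(-421\right) = -8420$)
$b{\left(-39 \right)} + n = -1 - 8420 = -8421$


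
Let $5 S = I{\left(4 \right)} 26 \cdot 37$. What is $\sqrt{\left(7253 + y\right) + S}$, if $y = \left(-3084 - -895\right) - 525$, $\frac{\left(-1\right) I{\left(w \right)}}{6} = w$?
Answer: $\frac{i \sqrt{1965}}{5} \approx 8.8657 i$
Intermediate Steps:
$I{\left(w \right)} = - 6 w$
$y = -2714$ ($y = \left(-3084 + 895\right) - 525 = -2189 - 525 = -2714$)
$S = - \frac{23088}{5}$ ($S = \frac{\left(-6\right) 4 \cdot 26 \cdot 37}{5} = \frac{\left(-24\right) 26 \cdot 37}{5} = \frac{\left(-624\right) 37}{5} = \frac{1}{5} \left(-23088\right) = - \frac{23088}{5} \approx -4617.6$)
$\sqrt{\left(7253 + y\right) + S} = \sqrt{\left(7253 - 2714\right) - \frac{23088}{5}} = \sqrt{4539 - \frac{23088}{5}} = \sqrt{- \frac{393}{5}} = \frac{i \sqrt{1965}}{5}$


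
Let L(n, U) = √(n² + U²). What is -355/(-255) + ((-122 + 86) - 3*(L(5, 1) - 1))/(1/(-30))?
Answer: 50561/51 + 90*√26 ≈ 1450.3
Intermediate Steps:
L(n, U) = √(U² + n²)
-355/(-255) + ((-122 + 86) - 3*(L(5, 1) - 1))/(1/(-30)) = -355/(-255) + ((-122 + 86) - 3*(√(1² + 5²) - 1))/(1/(-30)) = -355*(-1/255) + (-36 - 3*(√(1 + 25) - 1))/(-1/30) = 71/51 + (-36 - 3*(√26 - 1))*(-30) = 71/51 + (-36 - 3*(-1 + √26))*(-30) = 71/51 + (-36 + (3 - 3*√26))*(-30) = 71/51 + (-33 - 3*√26)*(-30) = 71/51 + (990 + 90*√26) = 50561/51 + 90*√26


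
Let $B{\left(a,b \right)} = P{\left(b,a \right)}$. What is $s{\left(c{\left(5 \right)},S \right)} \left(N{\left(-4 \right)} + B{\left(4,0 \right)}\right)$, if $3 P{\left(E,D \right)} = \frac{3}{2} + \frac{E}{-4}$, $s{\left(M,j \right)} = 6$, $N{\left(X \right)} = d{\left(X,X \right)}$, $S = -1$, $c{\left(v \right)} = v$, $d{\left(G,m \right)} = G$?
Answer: $-21$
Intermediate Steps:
$N{\left(X \right)} = X$
$P{\left(E,D \right)} = \frac{1}{2} - \frac{E}{12}$ ($P{\left(E,D \right)} = \frac{\frac{3}{2} + \frac{E}{-4}}{3} = \frac{3 \cdot \frac{1}{2} + E \left(- \frac{1}{4}\right)}{3} = \frac{\frac{3}{2} - \frac{E}{4}}{3} = \frac{1}{2} - \frac{E}{12}$)
$B{\left(a,b \right)} = \frac{1}{2} - \frac{b}{12}$
$s{\left(c{\left(5 \right)},S \right)} \left(N{\left(-4 \right)} + B{\left(4,0 \right)}\right) = 6 \left(-4 + \left(\frac{1}{2} - 0\right)\right) = 6 \left(-4 + \left(\frac{1}{2} + 0\right)\right) = 6 \left(-4 + \frac{1}{2}\right) = 6 \left(- \frac{7}{2}\right) = -21$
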